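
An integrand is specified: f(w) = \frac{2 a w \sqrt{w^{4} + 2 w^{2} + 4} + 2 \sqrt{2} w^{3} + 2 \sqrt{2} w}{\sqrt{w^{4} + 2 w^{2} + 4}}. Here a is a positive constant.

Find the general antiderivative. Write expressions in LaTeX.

F(w) = a w^{2} + \sqrt{2} \sqrt{w^{4} + 2 w^{2} + 4} + C

Whatever form F(w) takes, F'(w) = f(w) is non-negotiable.
Check: d/dw[a w^{2} + \sqrt{2} \sqrt{w^{4} + 2 w^{2} + 4}] = \frac{2 a w \sqrt{w^{4} + 2 w^{2} + 4} + 2 \sqrt{2} w^{3} + 2 \sqrt{2} w}{\sqrt{w^{4} + 2 w^{2} + 4}} = f(w).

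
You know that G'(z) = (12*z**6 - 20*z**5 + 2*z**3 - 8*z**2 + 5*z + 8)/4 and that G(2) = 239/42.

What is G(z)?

A candidate passes only if d/dz[G] lands on the given G'(z) exactly.
A general antiderivative is 3*z**7/7 - 5*z**6/6 + z**4/8 - 2*z**3/3 + 5*z**2/8 + 2*z + C.
The condition gives C = 239/42 - (197/42) = 1.
So G(z) = 3*z**7/7 - 5*z**6/6 + z**4/8 - 2*z**3/3 + 5*z**2/8 + 2*z + 1.
Check: d/dz[3*z**7/7 - 5*z**6/6 + z**4/8 - 2*z**3/3 + 5*z**2/8 + 2*z + 1] = 3*z**6 - 5*z**5 + z**3/2 - 2*z**2 + 5*z/4 + 2, which equals G'(z).

G(z) = 3*z**7/7 - 5*z**6/6 + z**4/8 - 2*z**3/3 + 5*z**2/8 + 2*z + 1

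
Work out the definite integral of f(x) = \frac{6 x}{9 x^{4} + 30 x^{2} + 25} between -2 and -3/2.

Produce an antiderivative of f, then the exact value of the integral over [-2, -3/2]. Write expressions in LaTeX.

Antiderivative: F(x) = - \frac{1}{3 x^{2} + 5}; value = - \frac{21}{799}

f matches the chain-rule pattern g'(h)*h' with inner function h(x) = 3 x^{2} + 5; substituting u = h(x) collapses the integral.
F(x) = - \frac{1}{3 x^{2} + 5} is an antiderivative of f.
Check: d/dx[- \frac{1}{3 x^{2} + 5}] = \frac{6 x}{9 x^{4} + 30 x^{2} + 25} = f(x).
F(-3/2) = - \frac{4}{47}; F(-2) = - \frac{1}{17}.
Integral = F(-3/2) - F(-2) = - \frac{21}{799}.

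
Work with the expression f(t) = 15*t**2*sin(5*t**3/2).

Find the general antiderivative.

F(t) = -2*cos(5*t**3/2) + C

The substitution u = 5*t**3/2 works: f is exactly (dF/du)*(du/dt) for that inner function.
Check: d/dt[-2*cos(5*t**3/2)] = 15*t**2*sin(5*t**3/2) = f(t).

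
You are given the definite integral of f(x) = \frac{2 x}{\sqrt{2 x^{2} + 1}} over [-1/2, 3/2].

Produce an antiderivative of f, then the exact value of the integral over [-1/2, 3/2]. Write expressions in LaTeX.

Antiderivative: F(x) = \sqrt{2 x^{2} + 1}; value = - \frac{\sqrt{6}}{2} + \frac{\sqrt{22}}{2}

The substitution u = 2 x^{2} + 1 works: f is exactly (dF/du)*(du/dx) for that inner function.
F(x) = \sqrt{2 x^{2} + 1} is an antiderivative of f.
Check: d/dx[\sqrt{2 x^{2} + 1}] = \frac{2 x}{\sqrt{2 x^{2} + 1}} = f(x).
F(3/2) = \frac{\sqrt{22}}{2}; F(-1/2) = \frac{\sqrt{6}}{2}.
Integral = F(3/2) - F(-1/2) = - \frac{\sqrt{6}}{2} + \frac{\sqrt{22}}{2}.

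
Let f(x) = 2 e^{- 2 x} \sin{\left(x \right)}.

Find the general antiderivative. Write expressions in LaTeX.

A first test for any F(x): its x-derivative must equal f(x) identically.
Check: d/dx[- \frac{4 e^{- 2 x} \sin{\left(x \right)}}{5} - \frac{2 e^{- 2 x} \cos{\left(x \right)}}{5}] = 2 e^{- 2 x} \sin{\left(x \right)} = f(x).

F(x) = - \frac{4 e^{- 2 x} \sin{\left(x \right)}}{5} - \frac{2 e^{- 2 x} \cos{\left(x \right)}}{5} + C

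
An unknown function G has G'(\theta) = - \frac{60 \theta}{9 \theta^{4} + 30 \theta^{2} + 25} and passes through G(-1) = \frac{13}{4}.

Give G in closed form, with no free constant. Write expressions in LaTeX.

G(\theta) = \frac{2 \left(3 \theta^{2} + 10\right)}{3 \theta^{2} + 5}

G'(\theta) matches the chain-rule pattern g'(h)*h' with inner function h(\theta) = \frac{3 \theta^{2}}{2} + \frac{5}{2}; substituting u = h(\theta) collapses the integral.
A general antiderivative is \frac{5}{\frac{3 \theta^{2}}{2} + \frac{5}{2}} + C.
The condition gives C = \frac{13}{4} - (\frac{5}{4}) = 2.
So G(\theta) = \frac{2 \left(3 \theta^{2} + 10\right)}{3 \theta^{2} + 5}.
Check: d/d\theta[\frac{2 \left(3 \theta^{2} + 10\right)}{3 \theta^{2} + 5}] = - \frac{60 \theta}{9 \theta^{4} + 30 \theta^{2} + 25} = G'(\theta).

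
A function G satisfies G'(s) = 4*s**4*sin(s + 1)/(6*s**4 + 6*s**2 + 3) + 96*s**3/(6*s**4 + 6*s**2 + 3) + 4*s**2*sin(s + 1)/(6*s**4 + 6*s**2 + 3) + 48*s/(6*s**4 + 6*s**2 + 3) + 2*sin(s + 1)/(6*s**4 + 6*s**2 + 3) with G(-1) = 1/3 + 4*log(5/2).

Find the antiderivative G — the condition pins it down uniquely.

The integrand splits into summands that can be handled one at a time.
A general antiderivative is 4*log(s**4 + s**2 + 1/2) - 2*cos(s + 1)/3 + C.
The condition gives C = 1/3 + 4*log(5/2) - (-2/3 + 4*log(5/2)) = 1.
So G(s) = -(-12*log(s**4 + s**2 + 1/2) + 2*cos(s + 1) - 3)/3.
Check: d/ds[-(-12*log(s**4 + s**2 + 1/2) + 2*cos(s + 1) - 3)/3] = (4*s**4*sin(s + 1) + 96*s**3 + 4*s**2*sin(s + 1) + 48*s + 2*sin(s + 1))/(6*s**4 + 6*s**2 + 3), which equals G'(s).

G(s) = -(-12*log(s**4 + s**2 + 1/2) + 2*cos(s + 1) - 3)/3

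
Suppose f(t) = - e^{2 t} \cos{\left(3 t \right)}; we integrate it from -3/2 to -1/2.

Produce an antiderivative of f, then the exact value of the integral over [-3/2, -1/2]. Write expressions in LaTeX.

Antiderivative: F(t) = - \frac{3 e^{2 t} \sin{\left(3 t \right)}}{13} - \frac{2 e^{2 t} \cos{\left(3 t \right)}}{13}; value = - \frac{2 \cos{\left(\frac{3}{2} \right)}}{13 e} + \frac{2 \cos{\left(\frac{9}{2} \right)}}{13 e^{3}} - \frac{3 \sin{\left(\frac{9}{2} \right)}}{13 e^{3}} + \frac{3 \sin{\left(\frac{3}{2} \right)}}{13 e}

A first test for any F(t): its t-derivative must equal f(t) identically.
F(t) = - \frac{3 e^{2 t} \sin{\left(3 t \right)}}{13} - \frac{2 e^{2 t} \cos{\left(3 t \right)}}{13} is an antiderivative of f.
Check: d/dt[- \frac{3 e^{2 t} \sin{\left(3 t \right)}}{13} - \frac{2 e^{2 t} \cos{\left(3 t \right)}}{13}] = - e^{2 t} \cos{\left(3 t \right)} = f(t).
F(-1/2) = - \frac{2 \cos{\left(\frac{3}{2} \right)}}{13 e} + \frac{3 \sin{\left(\frac{3}{2} \right)}}{13 e}; F(-3/2) = \frac{3 \sin{\left(\frac{9}{2} \right)}}{13 e^{3}} - \frac{2 \cos{\left(\frac{9}{2} \right)}}{13 e^{3}}.
Integral = F(-1/2) - F(-3/2) = - \frac{2 \cos{\left(\frac{3}{2} \right)}}{13 e} + \frac{2 \cos{\left(\frac{9}{2} \right)}}{13 e^{3}} - \frac{3 \sin{\left(\frac{9}{2} \right)}}{13 e^{3}} + \frac{3 \sin{\left(\frac{3}{2} \right)}}{13 e}.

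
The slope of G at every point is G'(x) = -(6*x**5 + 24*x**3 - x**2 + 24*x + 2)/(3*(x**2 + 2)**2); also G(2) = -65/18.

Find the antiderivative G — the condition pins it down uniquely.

G(x) = -x**2 - x/(3*x**2 + 6) + 1/2

Any candidate G(x) must reproduce the stated G'(x) exactly.
A general antiderivative is -x**2 - x/(3*(x**2 + 2)) + C.
The condition gives C = -65/18 - (-37/9) = 1/2.
So G(x) = -x**2 - x/(3*x**2 + 6) + 1/2.
Check: d/dx[-x**2 - x/(3*x**2 + 6) + 1/2] = (-6*x**5 - 24*x**3 + x**2 - 24*x - 2)/(3*x**4 + 12*x**2 + 12), which equals G'(x).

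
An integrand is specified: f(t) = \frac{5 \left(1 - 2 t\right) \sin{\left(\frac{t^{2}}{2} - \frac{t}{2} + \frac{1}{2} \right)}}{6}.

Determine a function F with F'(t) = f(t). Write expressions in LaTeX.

The substitution u = \frac{t^{2}}{2} - \frac{t}{2} + \frac{1}{2} works: f is exactly (dF/du)*(du/dt) for that inner function.
Check: d/dt[\frac{5 \cos{\left(\frac{t^{2}}{2} - \frac{t}{2} + \frac{1}{2} \right)}}{3}] = - \frac{5 t \sin{\left(\frac{t^{2}}{2} - \frac{t}{2} + \frac{1}{2} \right)}}{3} + \frac{5 \sin{\left(\frac{t^{2}}{2} - \frac{t}{2} + \frac{1}{2} \right)}}{6}, which equals f(t).

An antiderivative is F(t) = \frac{5 \cos{\left(\frac{t^{2}}{2} - \frac{t}{2} + \frac{1}{2} \right)}}{3}.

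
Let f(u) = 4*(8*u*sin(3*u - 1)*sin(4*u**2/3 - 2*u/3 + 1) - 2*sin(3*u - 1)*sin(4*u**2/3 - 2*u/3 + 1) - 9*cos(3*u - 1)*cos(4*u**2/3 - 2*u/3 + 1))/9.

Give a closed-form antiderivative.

An antiderivative is F(u) = -4*sin(3*u - 1)*cos(4*u**2/3 - 2*u/3 + 1)/3.

f has the shape v'r + vr' for v = -4*cos(4*u**2/3 - 2*u/3 + 1)/3 and r = sin(3*u - 1) — it is the derivative of the product v*r.
Check: d/du[-4*sin(3*u - 1)*cos(4*u**2/3 - 2*u/3 + 1)/3] = 32*u*sin(3*u - 1)*sin(4*u**2/3 - 2*u/3 + 1)/9 - 8*sin(3*u - 1)*sin(4*u**2/3 - 2*u/3 + 1)/9 - 4*cos(3*u - 1)*cos(4*u**2/3 - 2*u/3 + 1), which equals f(u).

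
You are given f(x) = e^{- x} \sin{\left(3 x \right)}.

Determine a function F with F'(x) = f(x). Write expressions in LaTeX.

An antiderivative is F(x) = - \frac{e^{- x} \sin{\left(3 x \right)}}{10} - \frac{3 e^{- x} \cos{\left(3 x \right)}}{10}.

A candidate is checked by its d/dx: the result must match f(x).
Check: d/dx[- \frac{e^{- x} \sin{\left(3 x \right)}}{10} - \frac{3 e^{- x} \cos{\left(3 x \right)}}{10}] = e^{- x} \sin{\left(3 x \right)} = f(x).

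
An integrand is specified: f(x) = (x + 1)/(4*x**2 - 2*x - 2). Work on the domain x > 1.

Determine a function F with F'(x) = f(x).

Factor the denominator (2*(x - 1)*(2*x + 1)) and decompose: f = -1/(6*(2*x + 1)) + 1/(3*(x - 1)); each piece integrates to a log, atan, or power term.
Check: d/dx[(4*log(x - 1) - log(x + 1/2))/12] = (x + 1)/(4*x**2 - 2*x - 2) = f(x).

An antiderivative is F(x) = (4*log(x - 1) - log(x + 1/2))/12.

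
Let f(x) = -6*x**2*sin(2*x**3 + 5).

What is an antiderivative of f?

f matches the chain-rule pattern g'(h)*h' with inner function h(x) = 2*x**3 + 5; substituting u = h(x) collapses the integral.
Check: d/dx[cos(2*x**3 + 5)] = -6*x**2*sin(2*x**3 + 5) = f(x).

An antiderivative is F(x) = cos(2*x**3 + 5).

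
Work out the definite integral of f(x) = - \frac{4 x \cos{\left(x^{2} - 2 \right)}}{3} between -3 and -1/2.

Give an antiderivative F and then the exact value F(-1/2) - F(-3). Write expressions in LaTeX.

f matches the chain-rule pattern g'(h)*h' with inner function h(x) = x^{2} - 2; substituting u = h(x) collapses the integral.
F(x) = - \frac{2 \sin{\left(x^{2} - 2 \right)}}{3} is an antiderivative of f.
Check: d/dx[- \frac{2 \sin{\left(x^{2} - 2 \right)}}{3}] = - \frac{4 x \cos{\left(x^{2} - 2 \right)}}{3} = f(x).
F(-1/2) = \frac{2 \sin{\left(\frac{7}{4} \right)}}{3}; F(-3) = - \frac{2 \sin{\left(7 \right)}}{3}.
Integral = F(-1/2) - F(-3) = \frac{2 \sin{\left(7 \right)}}{3} + \frac{2 \sin{\left(\frac{7}{4} \right)}}{3}.

Antiderivative: F(x) = - \frac{2 \sin{\left(x^{2} - 2 \right)}}{3}; value = \frac{2 \sin{\left(7 \right)}}{3} + \frac{2 \sin{\left(\frac{7}{4} \right)}}{3}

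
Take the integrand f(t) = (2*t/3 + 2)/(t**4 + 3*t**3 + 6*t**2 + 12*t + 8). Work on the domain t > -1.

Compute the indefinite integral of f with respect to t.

Factor the denominator (3*(t + 1)*(t + 2)*(t**2 + 4)) and decompose: f = -(11*t - 6)/(60*(t**2 + 4)) - 1/(12*(t + 2)) + 4/(15*(t + 1)); each piece integrates to a log, atan, or power term.
Check: d/dt[4*log(t + 1)/15 - log(t + 2)/12 - 11*log(t**2 + 4)/120 + atan(t/2)/20] = (2*t + 6)/(3*t**4 + 9*t**3 + 18*t**2 + 36*t + 24), which equals f(t).

F(t) = 4*log(t + 1)/15 - log(t + 2)/12 - 11*log(t**2 + 4)/120 + atan(t/2)/20 + C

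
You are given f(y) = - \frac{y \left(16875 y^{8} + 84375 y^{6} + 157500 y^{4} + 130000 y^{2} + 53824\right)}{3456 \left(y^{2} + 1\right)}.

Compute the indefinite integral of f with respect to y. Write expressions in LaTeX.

F(y) = \frac{- 625 \left(3 y^{2} + 4\right)^{4} - 165888 \log{\left(2 y^{2} + 2 \right)}}{82944} + C

Differentiate the proposed F(y) back; it has to land on f(y) exactly.
Check: d/dy[\frac{- 625 \left(3 y^{2} + 4\right)^{4} - 165888 \log{\left(2 y^{2} + 2 \right)}}{82944}] = \frac{- 16875 y^{9} - 84375 y^{7} - 157500 y^{5} - 130000 y^{3} - 53824 y}{3456 y^{2} + 3456}, which equals f(y).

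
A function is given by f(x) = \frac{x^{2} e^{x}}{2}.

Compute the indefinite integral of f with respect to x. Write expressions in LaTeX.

F(x) = \frac{\left(x^{2} - 2 x + 2\right) e^{x}}{2} + C

Recognize the product-rule pattern: f = u'v + uv' with u = \frac{x^{2}}{2} - x + 1, v = e^{x}, so integration by parts undoes it.
Check: d/dx[\frac{\left(x^{2} - 2 x + 2\right) e^{x}}{2}] = \frac{x^{2} e^{x}}{2} = f(x).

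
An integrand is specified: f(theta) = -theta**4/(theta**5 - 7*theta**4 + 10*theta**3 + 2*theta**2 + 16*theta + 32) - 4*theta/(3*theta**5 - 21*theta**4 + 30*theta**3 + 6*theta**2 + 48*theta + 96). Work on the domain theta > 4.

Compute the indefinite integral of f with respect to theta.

F(theta) = (-6002*(theta - 4)*log(theta - 4) + 27*(theta - 4)*log(theta + 1) - 50*(theta - 4)*log(theta**2 + 2) - 425*sqrt(2)*(theta - 4)*atan(sqrt(2)*theta/2) + 17640)/(6075*(theta - 4)) + C

Factor the denominator (3*(theta - 4)**2*(theta + 1)*(theta**2 + 2)) and decompose: f = -2*(2*theta + 17)/(243*(theta**2 + 2)) + 1/(225*(theta + 1)) - 6002/(6075*(theta - 4)) - 392/(135*(theta - 4)**2); each piece integrates to a log, atan, or power term.
Check: d/dtheta[(-6002*(theta - 4)*log(theta - 4) + 27*(theta - 4)*log(theta + 1) - 50*(theta - 4)*log(theta**2 + 2) - 425*sqrt(2)*(theta - 4)*atan(sqrt(2)*theta/2) + 17640)/(6075*(theta - 4))] = (-3*theta**4 - 4*theta)/(3*theta**5 - 21*theta**4 + 30*theta**3 + 6*theta**2 + 48*theta + 96), which equals f(theta).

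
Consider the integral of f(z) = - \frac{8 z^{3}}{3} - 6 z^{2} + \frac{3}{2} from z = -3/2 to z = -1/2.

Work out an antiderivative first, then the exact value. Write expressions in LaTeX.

Antiderivative: F(z) = \frac{z \left(- 4 z^{3} - 12 z^{2} + 9\right)}{6}; value = - \frac{5}{3}

Integrate term by term and add the pieces.
F(z) = \frac{z \left(- 4 z^{3} - 12 z^{2} + 9\right)}{6} is an antiderivative of f.
Check: d/dz[\frac{z \left(- 4 z^{3} - 12 z^{2} + 9\right)}{6}] = - \frac{8 z^{3}}{3} - 6 z^{2} + \frac{3}{2} = f(z).
F(-1/2) = - \frac{13}{24}; F(-3/2) = \frac{9}{8}.
Integral = F(-1/2) - F(-3/2) = - \frac{5}{3}.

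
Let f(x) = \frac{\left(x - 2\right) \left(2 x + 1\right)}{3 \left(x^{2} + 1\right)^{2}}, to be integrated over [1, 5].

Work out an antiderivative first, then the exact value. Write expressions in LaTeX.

Antiderivative: F(x) = - \frac{x}{\frac{3 x^{2}}{2} + \frac{3}{2}} + \frac{3}{6 x^{2} + 6}; value = - \frac{1}{39}

Recognize the product-rule pattern: f = u'v + uv' with u = \frac{1}{\frac{3 x^{2}}{2} + \frac{3}{2}}, v = \frac{3}{4} - x, so integration by parts undoes it.
F(x) = - \frac{x}{\frac{3 x^{2}}{2} + \frac{3}{2}} + \frac{3}{6 x^{2} + 6} is an antiderivative of f.
Check: d/dx[- \frac{x}{\frac{3 x^{2}}{2} + \frac{3}{2}} + \frac{3}{6 x^{2} + 6}] = \frac{2 x^{2} - 3 x - 2}{3 x^{4} + 6 x^{2} + 3}, which equals f(x).
F(5) = - \frac{17}{156}; F(1) = - \frac{1}{12}.
Integral = F(5) - F(1) = - \frac{1}{39}.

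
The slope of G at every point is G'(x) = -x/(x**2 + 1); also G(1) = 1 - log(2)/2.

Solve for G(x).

G(x) = 1 - log(x**2 + 1)/2

G'(x) matches the chain-rule pattern g'(h)*h' with inner function h(x) = x**2 + 1; substituting u = h(x) collapses the integral.
A general antiderivative is -log(x**2 + 1)/2 + C.
The condition gives C = 1 - log(2)/2 - (-log(2)/2) = 1.
So G(x) = 1 - log(x**2 + 1)/2.
Check: d/dx[1 - log(x**2 + 1)/2] = -x/(x**2 + 1) = G'(x).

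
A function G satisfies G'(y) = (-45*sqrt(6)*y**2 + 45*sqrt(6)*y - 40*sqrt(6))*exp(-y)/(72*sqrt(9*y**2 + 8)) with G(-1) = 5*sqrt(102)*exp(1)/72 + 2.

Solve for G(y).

Recognize the product-rule pattern: G'(y) = u'v + uv' with u = 5*sqrt(3*y**2/2 + 4/3)/12, v = exp(-y), so integration by parts undoes it.
A general antiderivative is 5*sqrt(3*y**2/2 + 4/3)*exp(-y)/12 + C.
The condition gives C = 5*sqrt(102)*exp(1)/72 + 2 - (5*sqrt(102)*exp(1)/72) = 2.
So G(y) = 5*sqrt(3*y**2/2 + 4/3)*exp(-y)/12 + 2.
Check: d/dy[5*sqrt(3*y**2/2 + 4/3)*exp(-y)/12 + 2] = (-45*sqrt(6)*y**2 + 45*sqrt(6)*y - 40*sqrt(6))*exp(-y)/(72*sqrt(9*y**2 + 8)) = G'(y).

G(y) = 5*sqrt(3*y**2/2 + 4/3)*exp(-y)/12 + 2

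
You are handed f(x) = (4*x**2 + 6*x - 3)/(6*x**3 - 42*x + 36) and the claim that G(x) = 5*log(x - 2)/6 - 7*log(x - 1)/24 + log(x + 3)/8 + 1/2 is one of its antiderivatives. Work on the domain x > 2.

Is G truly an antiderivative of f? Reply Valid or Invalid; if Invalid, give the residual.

d/dx[G] = (4*x**2 + 6*x - 3)/(6*x**3 - 42*x + 36)
This equals f(x) exactly, so the claim holds.

Valid: G'(x) = f(x).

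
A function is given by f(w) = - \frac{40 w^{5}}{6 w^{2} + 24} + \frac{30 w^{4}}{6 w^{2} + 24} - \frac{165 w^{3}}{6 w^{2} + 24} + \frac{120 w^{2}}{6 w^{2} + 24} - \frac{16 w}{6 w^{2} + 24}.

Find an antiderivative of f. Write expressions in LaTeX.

An antiderivative is F(w) = - \frac{5 w^{4}}{3} + \frac{5 w^{3}}{3} - \frac{5 w^{2}}{12} + \frac{\log{\left(\frac{w^{2}}{2} + 2 \right)}}{3}.

Integrate term by term and add the pieces.
Check: d/dw[- \frac{5 w^{4}}{3} + \frac{5 w^{3}}{3} - \frac{5 w^{2}}{12} + \frac{\log{\left(\frac{w^{2}}{2} + 2 \right)}}{3}] = \frac{- 40 w^{5} + 30 w^{4} - 165 w^{3} + 120 w^{2} - 16 w}{6 w^{2} + 24}, which equals f(w).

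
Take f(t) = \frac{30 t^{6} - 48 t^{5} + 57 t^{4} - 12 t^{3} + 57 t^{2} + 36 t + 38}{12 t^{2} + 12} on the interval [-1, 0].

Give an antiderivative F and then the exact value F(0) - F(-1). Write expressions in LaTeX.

Antiderivative: F(t) = \frac{t^{5}}{2} - t^{4} + \frac{3 t^{3}}{4} + \frac{3 t^{2}}{2} + \frac{5 t}{2} + \frac{2 \operatorname{atan}{\left(t \right)}}{3}; value = \frac{\pi}{6} + \frac{13}{4}

Differentiate the proposed F(t) back; it has to land on f(t) exactly.
F(t) = \frac{t^{5}}{2} - t^{4} + \frac{3 t^{3}}{4} + \frac{3 t^{2}}{2} + \frac{5 t}{2} + \frac{2 \operatorname{atan}{\left(t \right)}}{3} is an antiderivative of f.
Check: d/dt[\frac{t^{5}}{2} - t^{4} + \frac{3 t^{3}}{4} + \frac{3 t^{2}}{2} + \frac{5 t}{2} + \frac{2 \operatorname{atan}{\left(t \right)}}{3}] = \frac{30 t^{6} - 48 t^{5} + 57 t^{4} - 12 t^{3} + 57 t^{2} + 36 t + 38}{12 t^{2} + 12} = f(t).
F(0) = 0; F(-1) = - \frac{13}{4} - \frac{\pi}{6}.
Integral = F(0) - F(-1) = \frac{\pi}{6} + \frac{13}{4}.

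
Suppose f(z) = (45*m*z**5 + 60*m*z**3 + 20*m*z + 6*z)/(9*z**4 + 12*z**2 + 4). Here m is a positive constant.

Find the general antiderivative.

For F(z) to be correct the identity F'(z) - f(z) = 0 must hold.
Check: d/dz[(15*m*z**4 + 10*m*z**2 - 2)/(6*z**2 + 4)] = (45*m*z**5 + 60*m*z**3 + 20*m*z + 6*z)/(9*z**4 + 12*z**2 + 4) = f(z).

F(z) = (15*m*z**4 + 10*m*z**2 - 2)/(6*z**2 + 4) + C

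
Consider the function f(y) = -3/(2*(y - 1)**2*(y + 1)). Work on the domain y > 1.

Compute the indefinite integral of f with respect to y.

The denominator factors as 2*(y - 1)**2*(y + 1); partial fractions split f into directly integrable pieces: -3/(8*(y + 1)) + 3/(8*(y - 1)) - 3/(4*(y - 1)**2).
Check: d/dy[-3*(-y*log(y - 1) + y*log(y + 1) + log(y - 1) - log(y + 1) - 2)/(8*(y - 1))] = -3/(2*y**3 - 2*y**2 - 2*y + 2), which equals f(y).

F(y) = -3*(-y*log(y - 1) + y*log(y + 1) + log(y - 1) - log(y + 1) - 2)/(8*(y - 1)) + C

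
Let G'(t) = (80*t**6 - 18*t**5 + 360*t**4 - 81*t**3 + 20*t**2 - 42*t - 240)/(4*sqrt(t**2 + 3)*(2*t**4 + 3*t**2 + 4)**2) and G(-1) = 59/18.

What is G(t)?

G(t) = (16*t**4 + 24*t**2 - 20*t*sqrt(t**2 + 3) + 3*sqrt(t**2 + 3) + 32)/(8*t**4 + 12*t**2 + 16)

The proposed G(t) is checked by its d/dt: the result must match the given G'(t).
A general antiderivative is -(5*t - 3/4)*sqrt(t**2 + 3)/(2*(t**4 + 3*t**2/2 + 2)) + C.
The condition gives C = 59/18 - (23/18) = 2.
So G(t) = (16*t**4 + 24*t**2 - 20*t*sqrt(t**2 + 3) + 3*sqrt(t**2 + 3) + 32)/(8*t**4 + 12*t**2 + 16).
Check: d/dt[(16*t**4 + 24*t**2 - 20*t*sqrt(t**2 + 3) + 3*sqrt(t**2 + 3) + 32)/(8*t**4 + 12*t**2 + 16)] = (80*t**6 - 18*t**5 + 360*t**4 - 81*t**3 + 20*t**2 - 42*t - 240)/(16*t**8*sqrt(t**2 + 3) + 48*t**6*sqrt(t**2 + 3) + 100*t**4*sqrt(t**2 + 3) + 96*t**2*sqrt(t**2 + 3) + 64*sqrt(t**2 + 3)), which equals G'(t).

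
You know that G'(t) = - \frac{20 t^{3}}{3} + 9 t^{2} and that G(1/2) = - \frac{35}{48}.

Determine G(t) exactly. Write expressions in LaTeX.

The integrand splits into summands that can be handled one at a time.
A general antiderivative is - \frac{5 t^{4}}{3} + 3 t^{3} + C.
The condition gives C = - \frac{35}{48} - (\frac{13}{48}) = -1.
So G(t) = - \frac{5 t^{4}}{3} + 3 t^{3} - 1.
Check: d/dt[- \frac{5 t^{4}}{3} + 3 t^{3} - 1] = - \frac{20 t^{3}}{3} + 9 t^{2} = G'(t).

G(t) = - \frac{5 t^{4}}{3} + 3 t^{3} - 1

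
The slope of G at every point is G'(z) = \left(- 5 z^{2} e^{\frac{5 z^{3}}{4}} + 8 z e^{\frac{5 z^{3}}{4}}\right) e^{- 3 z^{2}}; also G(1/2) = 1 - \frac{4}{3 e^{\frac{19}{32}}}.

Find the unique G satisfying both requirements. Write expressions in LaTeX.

The substitution u = \frac{5 z^{3}}{4} - 3 z^{2} works: G'(z) is exactly (dG/du)*(du/dz) for that inner function.
A general antiderivative is - \frac{4 e^{\frac{5 z^{3}}{4} - 3 z^{2}}}{3} + C.
The condition gives C = 1 - \frac{4}{3 e^{\frac{19}{32}}} - (- \frac{4}{3 e^{\frac{19}{32}}}) = 1.
So G(z) = 1 - \frac{4 e^{- 3 z^{2}} e^{\frac{5 z^{3}}{4}}}{3}.
Check: d/dz[1 - \frac{4 e^{- 3 z^{2}} e^{\frac{5 z^{3}}{4}}}{3}] = \left(- 5 z^{2} e^{\frac{5 z^{3}}{4}} + 8 z e^{\frac{5 z^{3}}{4}}\right) e^{- 3 z^{2}} = G'(z).

G(z) = 1 - \frac{4 e^{- 3 z^{2}} e^{\frac{5 z^{3}}{4}}}{3}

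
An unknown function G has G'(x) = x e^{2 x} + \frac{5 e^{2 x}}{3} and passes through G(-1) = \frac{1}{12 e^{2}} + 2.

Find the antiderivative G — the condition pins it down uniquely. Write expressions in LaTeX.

Recognize the product-rule pattern: G'(x) = u'v + uv' with u = \frac{x}{2} + \frac{7}{12}, v = e^{2 x}, so integration by parts undoes it.
A general antiderivative is \frac{\left(6 x + 7\right) e^{2 x}}{12} + C.
The condition gives C = \frac{1}{12 e^{2}} + 2 - (\frac{1}{12 e^{2}}) = 2.
So G(x) = \frac{x e^{2 x}}{2} + \frac{7 e^{2 x}}{12} + 2.
Check: d/dx[\frac{x e^{2 x}}{2} + \frac{7 e^{2 x}}{12} + 2] = x e^{2 x} + \frac{5 e^{2 x}}{3} = G'(x).

G(x) = \frac{x e^{2 x}}{2} + \frac{7 e^{2 x}}{12} + 2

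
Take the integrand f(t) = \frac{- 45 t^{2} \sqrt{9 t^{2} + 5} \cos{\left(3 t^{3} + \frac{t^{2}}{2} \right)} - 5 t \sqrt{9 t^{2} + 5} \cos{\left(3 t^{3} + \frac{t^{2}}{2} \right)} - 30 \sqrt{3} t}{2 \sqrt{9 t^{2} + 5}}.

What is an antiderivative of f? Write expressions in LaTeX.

An antiderivative is F(t) = - 5 \sqrt{3 t^{2} + \frac{5}{3}} - \frac{5 \sin{\left(3 t^{3} + \frac{t^{2}}{2} \right)}}{2}.

Since d/dt undoes antidifferentiation here, F'(t) = f(t) is required of F(t).
Check: d/dt[- 5 \sqrt{3 t^{2} + \frac{5}{3}} - \frac{5 \sin{\left(3 t^{3} + \frac{t^{2}}{2} \right)}}{2}] = \frac{- 45 t^{2} \sqrt{9 t^{2} + 5} \cos{\left(3 t^{3} + \frac{t^{2}}{2} \right)} - 5 t \sqrt{9 t^{2} + 5} \cos{\left(3 t^{3} + \frac{t^{2}}{2} \right)} - 30 \sqrt{3} t}{2 \sqrt{9 t^{2} + 5}} = f(t).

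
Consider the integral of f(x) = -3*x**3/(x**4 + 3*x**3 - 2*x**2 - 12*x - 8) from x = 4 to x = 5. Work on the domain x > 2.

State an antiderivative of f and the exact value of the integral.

The denominator factors as (x - 2)*(x + 1)*(x + 2)**2; partial fractions split f into directly integrable pieces: -3/(2*(x + 2)) + 6/(x + 2)**2 - 1/(x + 1) - 1/(2*(x - 2)).
F(x) = -(x*log(x - 2) + 2*x*log(x + 1) + 3*x*log(x + 2) + 2*log(x - 2) + 4*log(x + 1) + 6*log(x + 2) + 12)/(2*(x + 2)) is an antiderivative of f.
Check: d/dx[-(x*log(x - 2) + 2*x*log(x + 1) + 3*x*log(x + 2) + 2*log(x - 2) + 4*log(x + 1) + 6*log(x + 2) + 12)/(2*(x + 2))] = -3*x**3/(x**4 + 3*x**3 - 2*x**2 - 12*x - 8) = f(x).
F(5) = -3*log(7)/2 - log(6) - 6/7 - log(3)/2; F(4) = -3*log(6)/2 - log(5) - 1 - log(2)/2.
Integral = F(5) - F(4) = -3*log(7)/2 - log(3)/2 + 1/7 + log(2)/2 + log(6)/2 + log(5).

Antiderivative: F(x) = -(x*log(x - 2) + 2*x*log(x + 1) + 3*x*log(x + 2) + 2*log(x - 2) + 4*log(x + 1) + 6*log(x + 2) + 12)/(2*(x + 2)); value = -3*log(7)/2 - log(3)/2 + 1/7 + log(2)/2 + log(6)/2 + log(5)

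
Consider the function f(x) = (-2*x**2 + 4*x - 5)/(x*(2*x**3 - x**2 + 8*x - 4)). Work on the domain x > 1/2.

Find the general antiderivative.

The denominator factors as x*(2*x - 1)*(x**2 + 4); partial fractions split f into directly integrable pieces: -(29*x + 40)/(68*(x**2 + 4)) - 28/(17*(2*x - 1)) + 5/(4*x).
Check: d/dx[(170*log(x) - 112*log(x - 1/2) - 29*log(x**2 + 4) - 40*atan(x/2))/136] = (-2*x**2 + 4*x - 5)/(2*x**4 - x**3 + 8*x**2 - 4*x), which equals f(x).

F(x) = (170*log(x) - 112*log(x - 1/2) - 29*log(x**2 + 4) - 40*atan(x/2))/136 + C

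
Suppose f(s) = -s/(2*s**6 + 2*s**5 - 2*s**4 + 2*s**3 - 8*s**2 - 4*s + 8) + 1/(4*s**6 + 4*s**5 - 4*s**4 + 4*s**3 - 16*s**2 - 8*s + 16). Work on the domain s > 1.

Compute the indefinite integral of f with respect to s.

F(s) = (-3*s*log(s - 1) + 27*s*log(s + 1) - 10*s*log(s + 2) - 7*s*log(s**2 + 2) + 8*sqrt(2)*s*atan(sqrt(2)*s/2) + 3*log(s - 1) - 27*log(s + 1) + 10*log(s + 2) + 7*log(s**2 + 2) - 8*sqrt(2)*atan(sqrt(2)*s/2) + 6)/(432*(s - 1)) + C

Factor the denominator (4*(s - 1)**2*(s + 1)*(s + 2)*(s**2 + 2)) and decompose: f = -(7*s - 8)/(216*(s**2 + 2)) - 5/(216*(s + 2)) + 1/(16*(s + 1)) - 1/(144*(s - 1)) - 1/(72*(s - 1)**2); each piece integrates to a log, atan, or power term.
Check: d/ds[(-3*s*log(s - 1) + 27*s*log(s + 1) - 10*s*log(s + 2) - 7*s*log(s**2 + 2) + 8*sqrt(2)*s*atan(sqrt(2)*s/2) + 3*log(s - 1) - 27*log(s + 1) + 10*log(s + 2) + 7*log(s**2 + 2) - 8*sqrt(2)*atan(sqrt(2)*s/2) + 6)/(432*(s - 1))] = (1 - 2*s)/(4*s**6 + 4*s**5 - 4*s**4 + 4*s**3 - 16*s**2 - 8*s + 16), which equals f(s).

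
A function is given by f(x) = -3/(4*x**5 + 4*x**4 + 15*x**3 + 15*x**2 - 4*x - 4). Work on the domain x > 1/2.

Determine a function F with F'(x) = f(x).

The denominator factors as (x + 1)*(2*x - 1)*(2*x + 1)*(x**2 + 4); partial fractions split f into directly integrable pieces: -3*(x - 1)/(85*(x**2 + 4)) + 12/(17*(2*x + 1)) - 4/(17*(2*x - 1)) - 1/(5*(x + 1)).
Check: d/dx[-2*log(x - 1/2)/17 + 6*log(x + 1/2)/17 - log(x + 1)/5 - 3*log(x**2 + 4)/170 + 3*atan(x/2)/170] = -3/(4*x**5 + 4*x**4 + 15*x**3 + 15*x**2 - 4*x - 4) = f(x).

An antiderivative is F(x) = -2*log(x - 1/2)/17 + 6*log(x + 1/2)/17 - log(x + 1)/5 - 3*log(x**2 + 4)/170 + 3*atan(x/2)/170.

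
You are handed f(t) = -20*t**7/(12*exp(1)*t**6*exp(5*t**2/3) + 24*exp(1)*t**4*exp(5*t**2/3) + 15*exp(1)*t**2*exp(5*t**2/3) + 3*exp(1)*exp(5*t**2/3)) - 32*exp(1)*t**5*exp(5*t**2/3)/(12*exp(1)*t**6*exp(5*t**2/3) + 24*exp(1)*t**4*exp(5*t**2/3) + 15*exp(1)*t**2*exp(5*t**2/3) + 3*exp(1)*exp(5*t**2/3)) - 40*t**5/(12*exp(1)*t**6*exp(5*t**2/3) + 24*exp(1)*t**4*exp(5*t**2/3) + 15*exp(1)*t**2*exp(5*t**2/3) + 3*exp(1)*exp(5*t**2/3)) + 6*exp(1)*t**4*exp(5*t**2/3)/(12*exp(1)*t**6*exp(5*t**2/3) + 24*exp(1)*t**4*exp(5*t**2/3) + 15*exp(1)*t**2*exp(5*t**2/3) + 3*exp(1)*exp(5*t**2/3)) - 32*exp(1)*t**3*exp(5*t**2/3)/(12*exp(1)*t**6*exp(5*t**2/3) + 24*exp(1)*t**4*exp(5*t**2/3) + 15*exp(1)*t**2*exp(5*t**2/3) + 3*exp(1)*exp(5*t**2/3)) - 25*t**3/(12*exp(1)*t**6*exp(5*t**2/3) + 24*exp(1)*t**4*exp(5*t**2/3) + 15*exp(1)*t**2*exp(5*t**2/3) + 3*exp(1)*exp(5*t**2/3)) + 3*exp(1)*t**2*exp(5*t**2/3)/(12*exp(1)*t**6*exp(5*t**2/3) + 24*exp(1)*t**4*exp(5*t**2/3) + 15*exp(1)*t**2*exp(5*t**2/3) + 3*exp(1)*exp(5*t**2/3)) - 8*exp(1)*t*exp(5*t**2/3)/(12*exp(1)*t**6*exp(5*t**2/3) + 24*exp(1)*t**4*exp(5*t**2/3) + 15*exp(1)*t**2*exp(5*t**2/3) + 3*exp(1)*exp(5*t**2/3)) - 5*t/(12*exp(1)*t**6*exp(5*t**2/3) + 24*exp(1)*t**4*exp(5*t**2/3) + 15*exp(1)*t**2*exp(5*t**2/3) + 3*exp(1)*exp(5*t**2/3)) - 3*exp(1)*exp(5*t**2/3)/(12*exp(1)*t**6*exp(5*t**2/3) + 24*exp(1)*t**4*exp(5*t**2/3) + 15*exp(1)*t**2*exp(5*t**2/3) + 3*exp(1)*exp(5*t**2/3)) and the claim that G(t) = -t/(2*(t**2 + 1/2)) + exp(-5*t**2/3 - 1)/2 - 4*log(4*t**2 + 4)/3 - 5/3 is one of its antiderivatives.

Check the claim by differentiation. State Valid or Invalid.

Valid - the claim checks out under differentiation.

d/dt[G] = (-20*t**7 - 32*exp(1)*t**5*exp(5*t**2/3) - 40*t**5 + 6*exp(1)*t**4*exp(5*t**2/3) - 32*exp(1)*t**3*exp(5*t**2/3) - 25*t**3 + 3*exp(1)*t**2*exp(5*t**2/3) - 8*exp(1)*t*exp(5*t**2/3) - 5*t - 3*exp(1)*exp(5*t**2/3))/(12*exp(1)*t**6*exp(5*t**2/3) + 24*exp(1)*t**4*exp(5*t**2/3) + 15*exp(1)*t**2*exp(5*t**2/3) + 3*exp(1)*exp(5*t**2/3))
This equals f(t) exactly, so the claim holds.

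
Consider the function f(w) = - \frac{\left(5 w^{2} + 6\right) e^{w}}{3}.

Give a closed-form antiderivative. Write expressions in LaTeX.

An antiderivative is F(w) = - \frac{5 w^{2} e^{w}}{3} + \frac{10 w e^{w}}{3} - \frac{16 e^{w}}{3}.

f has the shape u'v + uv' for u = - \frac{5 w^{2}}{3} + \frac{10 w}{3} - \frac{16}{3} and v = e^{w} — it is the derivative of the product u*v.
Check: d/dw[- \frac{5 w^{2} e^{w}}{3} + \frac{10 w e^{w}}{3} - \frac{16 e^{w}}{3}] = - \frac{5 w^{2} e^{w}}{3} - 2 e^{w}, which equals f(w).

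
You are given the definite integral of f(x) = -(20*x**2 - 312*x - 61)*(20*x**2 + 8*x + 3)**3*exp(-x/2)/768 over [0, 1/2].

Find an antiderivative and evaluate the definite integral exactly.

Antiderivative: F(x) = 2*(5*x**2 + 2*x + 3/4)**4*exp(-x/2)/3; value = -27/128 + 54*exp(-1/4)

Recognize the product-rule pattern: f = u'v + uv' with u = 2*(5*x**2 + 2*x + 3/4)**4/3, v = exp(-x/2), so integration by parts undoes it.
F(x) = 2*(5*x**2 + 2*x + 3/4)**4*exp(-x/2)/3 is an antiderivative of f.
Check: d/dx[2*(5*x**2 + 2*x + 3/4)**4*exp(-x/2)/3] = (-160000*x**8 + 2304000*x**7 + 3334400*x**6 + 2839040*x**5 + 1489824*x**4 + 550784*x**3 + 134928*x**2 + 21600*x + 1647)*exp(-x/2)/768, which equals f(x).
F(1/2) = 54*exp(-1/4); F(0) = 27/128.
Integral = F(1/2) - F(0) = -27/128 + 54*exp(-1/4).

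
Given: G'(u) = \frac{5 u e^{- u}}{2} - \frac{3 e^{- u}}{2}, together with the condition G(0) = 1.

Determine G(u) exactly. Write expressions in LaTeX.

Recognize the product-rule pattern: G'(u) = v'r + vr' with v = - \frac{5 u}{2} - 1, r = e^{- u}, so integration by parts undoes it.
A general antiderivative is \frac{\left(- 5 u - 2\right) e^{- u}}{2} + C.
The condition gives C = 1 - (-1) = 2.
So G(u) = \frac{\left(- 5 u + 4 e^{u} - 2\right) e^{- u}}{2}.
Check: d/du[\frac{\left(- 5 u + 4 e^{u} - 2\right) e^{- u}}{2}] = \frac{\left(5 u - 3\right) e^{- u}}{2}, which equals G'(u).

G(u) = \frac{\left(- 5 u + 4 e^{u} - 2\right) e^{- u}}{2}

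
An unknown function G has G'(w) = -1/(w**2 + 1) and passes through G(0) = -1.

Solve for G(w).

G(w) = -atan(w) - 1

Differentiate the proposed G(w) back; it has to land on the given G'(w).
A general antiderivative is -atan(w) + C.
The condition gives C = -1 - (0) = -1.
So G(w) = -atan(w) - 1.
Check: d/dw[-atan(w) - 1] = -1/(w**2 + 1) = G'(w).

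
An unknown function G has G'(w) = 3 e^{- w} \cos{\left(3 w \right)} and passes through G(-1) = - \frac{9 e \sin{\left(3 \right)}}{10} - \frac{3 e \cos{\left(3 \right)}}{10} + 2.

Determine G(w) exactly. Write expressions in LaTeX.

G(w) = \frac{\left(20 e^{w} + 9 \sin{\left(3 w \right)} - 3 \cos{\left(3 w \right)}\right) e^{- w}}{10}

The proposed G(w) is checked by its d/dw: the result must match the given G'(w).
A general antiderivative is \frac{9 e^{- w} \sin{\left(3 w \right)}}{10} - \frac{3 e^{- w} \cos{\left(3 w \right)}}{10} + C.
The condition gives C = - \frac{9 e \sin{\left(3 \right)}}{10} - \frac{3 e \cos{\left(3 \right)}}{10} + 2 - (- \frac{9 e \sin{\left(3 \right)}}{10} - \frac{3 e \cos{\left(3 \right)}}{10}) = 2.
So G(w) = \frac{\left(20 e^{w} + 9 \sin{\left(3 w \right)} - 3 \cos{\left(3 w \right)}\right) e^{- w}}{10}.
Check: d/dw[\frac{\left(20 e^{w} + 9 \sin{\left(3 w \right)} - 3 \cos{\left(3 w \right)}\right) e^{- w}}{10}] = 3 e^{- w} \cos{\left(3 w \right)} = G'(w).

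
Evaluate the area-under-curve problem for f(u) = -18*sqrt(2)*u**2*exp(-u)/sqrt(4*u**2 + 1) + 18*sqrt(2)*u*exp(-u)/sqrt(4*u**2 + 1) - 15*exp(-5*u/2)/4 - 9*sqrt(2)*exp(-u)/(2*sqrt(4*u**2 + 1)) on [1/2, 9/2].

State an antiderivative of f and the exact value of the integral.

f has the shape v'r + vr' for v = 9*sqrt(2*u**2 + 1/2) + 3*exp(-3*u/2)/2 and r = exp(-u) — it is the derivative of the product v*r.
F(u) = sqrt(2)*(18*sqrt(4*u**2 + 1)*exp(3*u/2) + 3*sqrt(2))*exp(-5*u/2)/4 is an antiderivative of f.
Check: d/du[sqrt(2)*(18*sqrt(4*u**2 + 1)*exp(3*u/2) + 3*sqrt(2))*exp(-5*u/2)/4] = (-72*sqrt(2)*u**2*exp(5*u/2) + 72*sqrt(2)*u*exp(5*u/2) - 15*sqrt(4*u**2 + 1)*exp(u) - 18*sqrt(2)*exp(5*u/2))*exp(-7*u/2)/(4*sqrt(4*u**2 + 1)), which equals f(u).
F(9/2) = 3*exp(-45/4)/2 + 9*sqrt(41)*exp(-9/2); F(1/2) = 3*exp(-5/4)/2 + 9*exp(-1/2).
Integral = F(9/2) - F(1/2) = -9*exp(-1/2) - 3*exp(-5/4)/2 + 3*exp(-45/4)/2 + 9*sqrt(41)*exp(-9/2).

Antiderivative: F(u) = sqrt(2)*(18*sqrt(4*u**2 + 1)*exp(3*u/2) + 3*sqrt(2))*exp(-5*u/2)/4; value = -9*exp(-1/2) - 3*exp(-5/4)/2 + 3*exp(-45/4)/2 + 9*sqrt(41)*exp(-9/2)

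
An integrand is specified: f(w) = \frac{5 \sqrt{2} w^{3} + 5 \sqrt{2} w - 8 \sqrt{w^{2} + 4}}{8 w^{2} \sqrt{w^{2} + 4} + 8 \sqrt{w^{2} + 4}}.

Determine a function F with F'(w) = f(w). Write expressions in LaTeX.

An antiderivative is F(w) = \frac{5 \sqrt{2} \sqrt{w^{2} + 4} - 8 \operatorname{atan}{\left(w \right)}}{8}.

Since d/dw undoes antidifferentiation here, F'(w) = f(w) is required of F(w).
Check: d/dw[\frac{5 \sqrt{2} \sqrt{w^{2} + 4} - 8 \operatorname{atan}{\left(w \right)}}{8}] = \frac{5 \sqrt{2} w^{3} + 5 \sqrt{2} w - 8 \sqrt{w^{2} + 4}}{8 w^{2} \sqrt{w^{2} + 4} + 8 \sqrt{w^{2} + 4}} = f(w).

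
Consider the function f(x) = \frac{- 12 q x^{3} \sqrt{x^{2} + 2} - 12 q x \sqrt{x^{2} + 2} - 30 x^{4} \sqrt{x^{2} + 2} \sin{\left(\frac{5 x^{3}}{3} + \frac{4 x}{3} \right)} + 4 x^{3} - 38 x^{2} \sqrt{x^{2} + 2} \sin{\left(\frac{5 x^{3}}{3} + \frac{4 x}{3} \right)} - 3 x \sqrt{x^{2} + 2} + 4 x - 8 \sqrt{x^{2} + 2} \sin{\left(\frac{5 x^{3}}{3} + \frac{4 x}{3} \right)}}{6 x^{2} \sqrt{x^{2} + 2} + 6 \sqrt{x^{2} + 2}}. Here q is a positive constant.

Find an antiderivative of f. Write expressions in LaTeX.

Any candidate F(x) must reproduce f(x) exactly when differentiated.
Check: d/dx[\frac{- 12 q x^{2} + 8 \sqrt{x^{2} + 2} - 3 \log{\left(3 x^{2} + 3 \right)} + 12 \cos{\left(\frac{5 x^{3}}{3} + \frac{4 x}{3} \right)}}{12}] = \frac{- 12 q x^{3} \sqrt{x^{2} + 2} - 12 q x \sqrt{x^{2} + 2} - 30 x^{4} \sqrt{x^{2} + 2} \sin{\left(\frac{5 x^{3}}{3} + \frac{4 x}{3} \right)} + 4 x^{3} - 38 x^{2} \sqrt{x^{2} + 2} \sin{\left(\frac{5 x^{3}}{3} + \frac{4 x}{3} \right)} - 3 x \sqrt{x^{2} + 2} + 4 x - 8 \sqrt{x^{2} + 2} \sin{\left(\frac{5 x^{3}}{3} + \frac{4 x}{3} \right)}}{6 x^{2} \sqrt{x^{2} + 2} + 6 \sqrt{x^{2} + 2}} = f(x).

An antiderivative is F(x) = \frac{- 12 q x^{2} + 8 \sqrt{x^{2} + 2} - 3 \log{\left(3 x^{2} + 3 \right)} + 12 \cos{\left(\frac{5 x^{3}}{3} + \frac{4 x}{3} \right)}}{12}.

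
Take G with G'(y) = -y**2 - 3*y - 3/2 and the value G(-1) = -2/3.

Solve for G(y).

The integrand splits into summands that can be handled one at a time.
A general antiderivative is -y**3/3 - 3*y**2/2 - 3*y/2 + C.
The condition gives C = -2/3 - (1/3) = -1.
So G(y) = -(2*y**3 + 9*y**2 + 9*y + 6)/6.
Check: d/dy[-(2*y**3 + 9*y**2 + 9*y + 6)/6] = -y**2 - 3*y - 3/2 = G'(y).

G(y) = -(2*y**3 + 9*y**2 + 9*y + 6)/6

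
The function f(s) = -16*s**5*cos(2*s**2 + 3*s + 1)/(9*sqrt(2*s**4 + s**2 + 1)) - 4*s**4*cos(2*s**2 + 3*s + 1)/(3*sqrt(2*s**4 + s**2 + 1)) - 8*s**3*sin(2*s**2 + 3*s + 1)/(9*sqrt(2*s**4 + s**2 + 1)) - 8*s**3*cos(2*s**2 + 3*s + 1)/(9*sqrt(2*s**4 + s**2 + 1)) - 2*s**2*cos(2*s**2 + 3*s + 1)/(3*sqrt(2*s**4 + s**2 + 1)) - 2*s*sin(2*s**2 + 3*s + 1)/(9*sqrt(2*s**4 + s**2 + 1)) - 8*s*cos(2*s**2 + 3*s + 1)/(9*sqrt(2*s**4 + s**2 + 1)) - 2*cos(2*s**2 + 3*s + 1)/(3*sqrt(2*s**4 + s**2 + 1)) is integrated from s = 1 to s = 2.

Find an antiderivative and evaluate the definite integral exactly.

f has the shape u'v + uv' for u = -2*sqrt(2*s**4 + s**2 + 1)/9 and v = sin(2*s**2 + 3*s + 1) — it is the derivative of the product u*v.
F(s) = -2*sqrt(2*s**4 + s**2 + 1)*sin(2*s**2 + 3*s + 1)/9 is an antiderivative of f.
Check: d/ds[-2*sqrt(2*s**4 + s**2 + 1)*sin(2*s**2 + 3*s + 1)/9] = (-16*s**5*cos(2*s**2 + 3*s + 1) - 12*s**4*cos(2*s**2 + 3*s + 1) - 8*s**3*sin(2*s**2 + 3*s + 1) - 8*s**3*cos(2*s**2 + 3*s + 1) - 6*s**2*cos(2*s**2 + 3*s + 1) - 2*s*sin(2*s**2 + 3*s + 1) - 8*s*cos(2*s**2 + 3*s + 1) - 6*cos(2*s**2 + 3*s + 1))/(9*sqrt(2*s**4 + s**2 + 1)), which equals f(s).
F(2) = -2*sqrt(37)*sin(15)/9; F(1) = -4*sin(6)/9.
Integral = F(2) - F(1) = -2*sqrt(37)*sin(15)/9 + 4*sin(6)/9.

Antiderivative: F(s) = -2*sqrt(2*s**4 + s**2 + 1)*sin(2*s**2 + 3*s + 1)/9; value = -2*sqrt(37)*sin(15)/9 + 4*sin(6)/9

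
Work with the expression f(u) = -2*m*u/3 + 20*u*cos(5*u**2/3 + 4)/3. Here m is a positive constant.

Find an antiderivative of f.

An antiderivative is F(u) = -(m*u**2 - 6*sin(5*u**2/3 + 4))/3.

The integrand splits into summands that can be handled one at a time.
Check: d/du[-(m*u**2 - 6*sin(5*u**2/3 + 4))/3] = -2*m*u/3 + 20*u*cos(5*u**2/3 + 4)/3 = f(u).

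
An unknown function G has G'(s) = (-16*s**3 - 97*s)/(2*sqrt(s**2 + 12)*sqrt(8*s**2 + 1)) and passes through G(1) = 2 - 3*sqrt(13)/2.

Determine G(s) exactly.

G(s) = -(sqrt(s**2 + 12)*sqrt(8*s**2 + 1) - 4)/2

Recognize the product-rule pattern: G'(s) = u'v + uv' with u = -sqrt(4*s**2 + 1/2), v = sqrt(s**2/2 + 6), so integration by parts undoes it.
A general antiderivative is -sqrt(s**2/2 + 6)*sqrt(4*s**2 + 1/2) + C.
The condition gives C = 2 - 3*sqrt(13)/2 - (-3*sqrt(13)/2) = 2.
So G(s) = -(sqrt(s**2 + 12)*sqrt(8*s**2 + 1) - 4)/2.
Check: d/ds[-(sqrt(s**2 + 12)*sqrt(8*s**2 + 1) - 4)/2] = (-16*s**3 - 97*s)/(2*sqrt(s**2 + 12)*sqrt(8*s**2 + 1)) = G'(s).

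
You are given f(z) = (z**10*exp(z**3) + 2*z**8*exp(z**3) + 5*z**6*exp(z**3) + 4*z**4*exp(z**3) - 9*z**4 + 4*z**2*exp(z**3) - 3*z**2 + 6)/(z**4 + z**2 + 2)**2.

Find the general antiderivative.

F(z) = (z**4*exp(z**3) + z**2*exp(z**3) + 9*z + 2*exp(z**3))/(3*(z**4 + z**2 + 2)) + C

Since d/dz undoes antidifferentiation here, F'(z) = f(z) is required of F(z).
Check: d/dz[(z**4*exp(z**3) + z**2*exp(z**3) + 9*z + 2*exp(z**3))/(3*(z**4 + z**2 + 2))] = (z**10*exp(z**3) + 2*z**8*exp(z**3) + 5*z**6*exp(z**3) + 4*z**4*exp(z**3) - 9*z**4 + 4*z**2*exp(z**3) - 3*z**2 + 6)/(z**8 + 2*z**6 + 5*z**4 + 4*z**2 + 4), which equals f(z).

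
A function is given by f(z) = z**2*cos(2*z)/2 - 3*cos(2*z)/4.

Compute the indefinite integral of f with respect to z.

Integrate term by term and add the pieces.
Check: d/dz[z**2*sin(2*z)/4 + z*cos(2*z)/4 - sin(2*z)/2] = z**2*cos(2*z)/2 - 3*cos(2*z)/4 = f(z).

F(z) = z**2*sin(2*z)/4 + z*cos(2*z)/4 - sin(2*z)/2 + C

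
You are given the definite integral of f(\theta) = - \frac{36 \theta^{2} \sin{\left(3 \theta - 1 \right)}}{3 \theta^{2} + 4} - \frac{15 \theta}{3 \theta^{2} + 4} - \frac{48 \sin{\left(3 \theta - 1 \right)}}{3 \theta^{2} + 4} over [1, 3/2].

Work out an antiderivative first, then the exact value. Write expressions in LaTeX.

Antiderivative: F(\theta) = - \frac{5 \log{\left(\frac{\theta^{2}}{2} + \frac{2}{3} \right)}}{2} + 4 \cos{\left(3 \theta - 1 \right)}; value = 4 \cos{\left(\frac{7}{2} \right)} - \frac{5 \log{\left(\frac{43}{24} \right)}}{2} + \frac{5 \log{\left(\frac{7}{6} \right)}}{2} - 4 \cos{\left(2 \right)}

Integrate term by term and add the pieces.
F(\theta) = - \frac{5 \log{\left(\frac{\theta^{2}}{2} + \frac{2}{3} \right)}}{2} + 4 \cos{\left(3 \theta - 1 \right)} is an antiderivative of f.
Check: d/d\theta[- \frac{5 \log{\left(\frac{\theta^{2}}{2} + \frac{2}{3} \right)}}{2} + 4 \cos{\left(3 \theta - 1 \right)}] = \frac{- 36 \theta^{2} \sin{\left(3 \theta - 1 \right)} - 15 \theta - 48 \sin{\left(3 \theta - 1 \right)}}{3 \theta^{2} + 4}, which equals f(\theta).
F(3/2) = 4 \cos{\left(\frac{7}{2} \right)} - \frac{5 \log{\left(\frac{43}{24} \right)}}{2}; F(1) = 4 \cos{\left(2 \right)} - \frac{5 \log{\left(\frac{7}{6} \right)}}{2}.
Integral = F(3/2) - F(1) = 4 \cos{\left(\frac{7}{2} \right)} - \frac{5 \log{\left(\frac{43}{24} \right)}}{2} + \frac{5 \log{\left(\frac{7}{6} \right)}}{2} - 4 \cos{\left(2 \right)}.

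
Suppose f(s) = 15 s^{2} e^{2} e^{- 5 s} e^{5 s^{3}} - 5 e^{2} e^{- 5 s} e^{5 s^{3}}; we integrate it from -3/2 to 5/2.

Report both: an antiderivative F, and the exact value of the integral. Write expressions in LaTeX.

The substitution u = 5 s^{3} - 5 s + 2 works: f is exactly (dF/du)*(du/ds) for that inner function.
F(s) = e^{5 s^{3} - 5 s + 2} is an antiderivative of f.
Check: d/ds[e^{5 s^{3} - 5 s + 2}] = 15 s^{2} e^{2} e^{- 5 s} e^{5 s^{3}} - 5 e^{2} e^{- 5 s} e^{5 s^{3}} = f(s).
F(5/2) = e^{\frac{541}{8}}; F(-3/2) = e^{- \frac{59}{8}}.
Integral = F(5/2) - F(-3/2) = - \frac{1}{e^{\frac{59}{8}}} + e^{\frac{541}{8}}.

Antiderivative: F(s) = e^{5 s^{3} - 5 s + 2}; value = - \frac{1}{e^{\frac{59}{8}}} + e^{\frac{541}{8}}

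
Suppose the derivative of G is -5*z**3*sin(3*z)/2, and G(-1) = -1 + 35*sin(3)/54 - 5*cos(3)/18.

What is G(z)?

A first test for any G(z): its z-derivative must equal the given G'(z).
A general antiderivative is 5*z**3*cos(3*z)/6 - 5*z**2*sin(3*z)/6 - 5*z*cos(3*z)/9 + 5*sin(3*z)/27 + C.
The condition gives C = -1 + 35*sin(3)/54 - 5*cos(3)/18 - (35*sin(3)/54 - 5*cos(3)/18) = -1.
So G(z) = (45*z**3*cos(3*z) - 45*z**2*sin(3*z) - 30*z*cos(3*z) + 10*sin(3*z) - 54)/54.
Check: d/dz[(45*z**3*cos(3*z) - 45*z**2*sin(3*z) - 30*z*cos(3*z) + 10*sin(3*z) - 54)/54] = -5*z**3*sin(3*z)/2 = G'(z).

G(z) = (45*z**3*cos(3*z) - 45*z**2*sin(3*z) - 30*z*cos(3*z) + 10*sin(3*z) - 54)/54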